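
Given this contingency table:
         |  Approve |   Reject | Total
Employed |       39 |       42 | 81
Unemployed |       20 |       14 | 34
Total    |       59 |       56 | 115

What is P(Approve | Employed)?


P(Approve | Employed) = 39/(39+42) = 39/81 = 13/27

P(Approve|Employed) = 13/27 ≈ 48.15%


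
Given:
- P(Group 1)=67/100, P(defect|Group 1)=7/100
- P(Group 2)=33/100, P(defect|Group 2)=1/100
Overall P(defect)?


P(B) = Σ P(B|Aᵢ)×P(Aᵢ)
  7/100×67/100 = 469/10000
  1/100×33/100 = 33/10000
Sum = 251/5000

P(defect) = 251/5000 ≈ 5.02%


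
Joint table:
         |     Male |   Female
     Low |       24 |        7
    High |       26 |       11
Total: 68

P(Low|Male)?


P(Low|Male) = 24/(24+26) = 24/50 = 12/25

P = 12/25 ≈ 48.00%


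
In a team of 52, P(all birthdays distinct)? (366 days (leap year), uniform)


P(all different) = Π(366-i)/366 for i=0..51
= (366/366)×(365/366)×...×(315/366)
= 0.022238

P ≈ 0.0222 ≈ 2.22%


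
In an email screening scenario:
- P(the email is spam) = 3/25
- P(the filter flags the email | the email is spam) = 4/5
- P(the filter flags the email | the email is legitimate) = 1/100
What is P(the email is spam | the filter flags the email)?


Using Bayes' theorem:
P(A|B) = P(B|A)·P(A) / P(B)

P(the filter flags the email) = 4/5 × 3/25 + 1/100 × 22/25
= 12/125 + 11/1250 = 131/1250

P(the email is spam|the filter flags the email) = (12/125) / (131/1250) = 120/131

P(the email is spam|the filter flags the email) = 120/131 ≈ 91.60%


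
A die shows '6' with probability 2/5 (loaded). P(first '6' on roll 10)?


Geometric: P(X=10) = (1-p)^(k-1)×p = (3/5)^9×2/5 = 39366/9765625

P(X=10) = 39366/9765625 ≈ 0.40%


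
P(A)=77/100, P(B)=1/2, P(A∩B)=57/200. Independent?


P(A)×P(B) = 77/200
P(A∩B) = 57/200
Not equal → NOT independent

No, not independent


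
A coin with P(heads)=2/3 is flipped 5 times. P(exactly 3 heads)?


Binomial: P(X=3) = C(5,3)×p^3×(1-p)^2
= 10 × 8/27 × 1/9 = 80/243

P(X=3) = 80/243 ≈ 32.92%


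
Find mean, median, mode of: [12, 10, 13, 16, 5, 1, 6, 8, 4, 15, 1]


Sorted: [1, 1, 4, 5, 6, 8, 10, 12, 13, 15, 16]
Mean = 91/11
Median = 8
Freq: {12: 1, 10: 1, 13: 1, 16: 1, 5: 1, 1: 2, 6: 1, 8: 1, 4: 1, 15: 1}
Mode: [1]

Mean=91/11, Median=8, Mode=1


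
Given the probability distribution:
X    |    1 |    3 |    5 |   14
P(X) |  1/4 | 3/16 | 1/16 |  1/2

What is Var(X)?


E[X] = 65/8
E[X²] = 203/2
Var(X) = E[X²] - (E[X])² = 203/2 - 4225/64 = 2271/64

Var(X) = 2271/64 ≈ 35.4844


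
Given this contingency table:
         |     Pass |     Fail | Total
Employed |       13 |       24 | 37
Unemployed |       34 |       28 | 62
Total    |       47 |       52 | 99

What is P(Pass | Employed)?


P(Pass | Employed) = 13/(13+24) = 13/37

P(Pass|Employed) = 13/37 ≈ 35.14%


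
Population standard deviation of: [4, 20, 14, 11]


Mean = 49/4
  (4-49/4)²=1089/16
  (20-49/4)²=961/16
  (14-49/4)²=49/16
  (11-49/4)²=25/16
Σ(x-μ)² = 531/4
σ² = (531/4)/4 = 531/16

σ = √(531/16) ≈ 5.7609


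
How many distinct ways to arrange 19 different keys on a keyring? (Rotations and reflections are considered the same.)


Free circular arrangements: rotations and reflections both identified.
(n-1)!/2 = 18!/2 = 6402373705728000/2 = 3201186852864000

3201186852864000


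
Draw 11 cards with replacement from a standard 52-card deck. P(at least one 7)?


P(not a 7) = 48/52 = 12/13
P(none in 11 draws) = (12/13)^11 = 743008370688/1792160394037
P(≥1 7) = 1 - 743008370688/1792160394037 = 1049152023349/1792160394037

P = 1049152023349/1792160394037 ≈ 58.54%


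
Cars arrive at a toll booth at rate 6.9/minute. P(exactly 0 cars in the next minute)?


Poisson(λ=6.9): P(X=0) = e^(-λ)×λ^k/k!
= e^(-6.9) × 6.9^0 / 0!
≈ 0.001007785429 × 1 / 1 ≈ 0.001008

P(X=0) ≈ 0.001008 ≈ 0.10%


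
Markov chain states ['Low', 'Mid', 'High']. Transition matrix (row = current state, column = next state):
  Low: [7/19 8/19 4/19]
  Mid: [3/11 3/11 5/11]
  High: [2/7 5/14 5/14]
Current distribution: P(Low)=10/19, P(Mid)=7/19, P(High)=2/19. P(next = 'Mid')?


P(next=Mid) = Σᵢ P(now=i)×P(i→Mid)
= 10/19×8/19 + 7/19×3/11 + 2/19×5/14
= 80/361 + 21/209 + 5/133 = 9998/27797

P = 9998/27797 ≈ 0.3597


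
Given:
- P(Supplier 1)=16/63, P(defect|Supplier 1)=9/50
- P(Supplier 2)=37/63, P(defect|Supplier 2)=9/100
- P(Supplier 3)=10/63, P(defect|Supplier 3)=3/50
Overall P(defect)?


P(B) = Σ P(B|Aᵢ)×P(Aᵢ)
  9/50×16/63 = 8/175
  9/100×37/63 = 37/700
  3/50×10/63 = 1/105
Sum = 227/2100

P(defect) = 227/2100 ≈ 10.81%


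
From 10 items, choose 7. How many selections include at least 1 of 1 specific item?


Complement: C(10,7) - C(9,7) = 120 - 36 = 84

84


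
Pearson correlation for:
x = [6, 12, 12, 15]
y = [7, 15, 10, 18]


n=4, Σx=45, Σy=50, Σxy=612, Σx²=549, Σy²=698
r = (4×612 - 45×50)/√((4×549 - 45²)(4×698 - 50²))
= 198/√(171×292) = 198/√49932 ≈ 198/223.4547 ≈ 0.8861

r ≈ 0.8861


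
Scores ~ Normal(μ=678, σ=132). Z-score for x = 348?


z = (x - μ)/σ = (348 - 678)/132 = -2.5

z = -2.5


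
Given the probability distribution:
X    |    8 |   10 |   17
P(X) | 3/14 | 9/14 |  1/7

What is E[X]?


E[X] = Σ x·P(X=x)
= (8)×(3/14) + (10)×(9/14) + (17)×(1/7)
= 74/7

E[X] = 74/7


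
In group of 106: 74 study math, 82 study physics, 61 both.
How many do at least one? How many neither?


|A∪B| = 74+82-61 = 95
Neither = 106-95 = 11

At least one: 95; Neither: 11


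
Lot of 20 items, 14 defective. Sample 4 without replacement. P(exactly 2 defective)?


Hypergeometric: C(14,2)×C(6,2)/C(20,4)
= 91×15/4845 = 91/323

P(X=2) = 91/323 ≈ 28.17%


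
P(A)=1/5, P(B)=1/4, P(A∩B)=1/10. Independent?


P(A)×P(B) = 1/20
P(A∩B) = 1/10
Not equal → NOT independent

No, not independent


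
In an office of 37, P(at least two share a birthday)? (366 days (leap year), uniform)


P(all different) = Π(366-i)/366 for i=0..36
= 0.152077
P(match) = 1 - 0.152077 = 0.847923

P ≈ 0.8479 ≈ 84.79%


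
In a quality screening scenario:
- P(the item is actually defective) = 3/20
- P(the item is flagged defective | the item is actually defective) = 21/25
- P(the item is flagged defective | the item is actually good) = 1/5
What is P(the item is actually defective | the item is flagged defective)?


Using Bayes' theorem:
P(A|B) = P(B|A)·P(A) / P(B)

P(the item is flagged defective) = 21/25 × 3/20 + 1/5 × 17/20
= 63/500 + 17/100 = 37/125

P(the item is actually defective|the item is flagged defective) = (63/500) / (37/125) = 63/148

P(the item is actually defective|the item is flagged defective) = 63/148 ≈ 42.57%


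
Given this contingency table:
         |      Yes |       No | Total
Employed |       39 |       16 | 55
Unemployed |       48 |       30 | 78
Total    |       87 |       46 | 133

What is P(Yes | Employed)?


P(Yes | Employed) = 39/(39+16) = 39/55

P(Yes|Employed) = 39/55 ≈ 70.91%


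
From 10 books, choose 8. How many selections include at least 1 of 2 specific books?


Complement: C(10,8) - C(8,8) = 45 - 1 = 44

44


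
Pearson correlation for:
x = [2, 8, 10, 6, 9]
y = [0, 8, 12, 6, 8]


n=5, Σx=35, Σy=34, Σxy=292, Σx²=285, Σy²=308
r = (5×292 - 35×34)/√((5×285 - 35²)(5×308 - 34²))
= 270/√(200×384) = 270/√76800 ≈ 270/277.1281 ≈ 0.9743

r ≈ 0.9743


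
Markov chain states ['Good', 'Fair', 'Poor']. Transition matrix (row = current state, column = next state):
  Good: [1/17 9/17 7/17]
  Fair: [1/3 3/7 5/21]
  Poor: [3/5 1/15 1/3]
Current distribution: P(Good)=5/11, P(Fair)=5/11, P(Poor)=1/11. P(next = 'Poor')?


P(next=Poor) = Σᵢ P(now=i)×P(i→Poor)
= 5/11×7/17 + 5/11×5/21 + 1/11×1/3
= 35/187 + 25/231 + 1/33 = 1279/3927

P = 1279/3927 ≈ 0.3257


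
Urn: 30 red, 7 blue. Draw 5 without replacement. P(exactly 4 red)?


Hypergeometric: C(30,4)×C(7,1)/C(37,5)
= 27405×7/435897 = 3045/6919

P(X=4) = 3045/6919 ≈ 44.01%


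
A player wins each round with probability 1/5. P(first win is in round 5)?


Geometric: P(X=5) = (1-p)^(k-1)×p = (4/5)^4×1/5 = 256/3125

P(X=5) = 256/3125 ≈ 8.19%


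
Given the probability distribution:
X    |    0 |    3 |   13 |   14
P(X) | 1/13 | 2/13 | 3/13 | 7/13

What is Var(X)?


E[X] = 11
E[X²] = 1897/13
Var(X) = E[X²] - (E[X])² = 1897/13 - 121 = 324/13

Var(X) = 324/13 ≈ 24.9231


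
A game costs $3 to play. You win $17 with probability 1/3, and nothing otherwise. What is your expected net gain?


E[gain] = (17-3)×1/3 + (-3)×2/3
= 14/3 - 2 = 8/3

Expected net gain = $8/3 ≈ $2.67


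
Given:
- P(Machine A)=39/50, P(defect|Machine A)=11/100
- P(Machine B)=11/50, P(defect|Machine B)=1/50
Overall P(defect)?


P(B) = Σ P(B|Aᵢ)×P(Aᵢ)
  11/100×39/50 = 429/5000
  1/50×11/50 = 11/2500
Sum = 451/5000

P(defect) = 451/5000 ≈ 9.02%


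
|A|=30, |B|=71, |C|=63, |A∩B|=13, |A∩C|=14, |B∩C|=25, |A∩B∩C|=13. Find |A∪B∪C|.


|A∪B∪C| = 30+71+63-13-14-25+13 = 125

|A∪B∪C| = 125


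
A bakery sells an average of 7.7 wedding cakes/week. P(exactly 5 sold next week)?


Poisson(λ=7.7): P(X=5) = e^(-λ)×λ^k/k!
= e^(-7.7) × 7.7^5 / 5!
≈ 0.0004528271829 × 27067.84157 / 120 ≈ 0.102142

P(X=5) ≈ 0.102142 ≈ 10.21%


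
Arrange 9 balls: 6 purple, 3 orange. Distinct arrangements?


9!/(6!×3!) = 84

84


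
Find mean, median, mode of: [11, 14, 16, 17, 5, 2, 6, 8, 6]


Sorted: [2, 5, 6, 6, 8, 11, 14, 16, 17]
Mean = 85/9
Median = 8
Freq: {11: 1, 14: 1, 16: 1, 17: 1, 5: 1, 2: 1, 6: 2, 8: 1}
Mode: [6]

Mean=85/9, Median=8, Mode=6


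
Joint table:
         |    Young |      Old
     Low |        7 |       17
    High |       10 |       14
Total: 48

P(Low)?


P(Low) = (7+17)/48 = 24/48 = 1/2

P(Low) = 1/2 ≈ 50.00%


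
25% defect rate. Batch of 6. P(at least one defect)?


P(all good) = (3/4)^6 = 729/4096
P(≥1 defect) = 3367/4096

P = 3367/4096 ≈ 82.20%


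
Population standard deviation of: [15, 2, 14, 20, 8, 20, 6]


Mean = 85/7
  (15-85/7)²=400/49
  (2-85/7)²=5041/49
  (14-85/7)²=169/49
  (20-85/7)²=3025/49
  (8-85/7)²=841/49
  (20-85/7)²=3025/49
  (6-85/7)²=1849/49
Σ(x-μ)² = 2050/7
σ² = (2050/7)/7 = 2050/49

σ = √(2050/49) ≈ 6.4681


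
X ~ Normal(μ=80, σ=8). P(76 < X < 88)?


z₁=(76-80)/8=-0.5, z₂=(88-80)/8=1.0
P = Φ(1.0) - Φ(-0.5) = 0.841345 - 0.308538 = 0.532807 ≈ 0.5328

P(76 < X < 88) ≈ 0.5328


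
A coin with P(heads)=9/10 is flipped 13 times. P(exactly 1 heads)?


Binomial: P(X=1) = C(13,1)×p^1×(1-p)^12
= 13 × 9/10 × 1/1000000000000 = 117/10000000000000

P(X=1) = 117/10000000000000 ≈ 0.00%


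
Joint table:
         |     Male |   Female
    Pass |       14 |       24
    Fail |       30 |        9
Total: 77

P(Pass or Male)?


P(Pass∨Male) = P(Pass) + P(Male) - P(Pass∧Male)
= (38 + 44 - 14)/77 = 68/77

P = 68/77 ≈ 88.31%


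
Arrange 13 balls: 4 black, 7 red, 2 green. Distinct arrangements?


13!/(4!×7!×2!) = 25740

25740


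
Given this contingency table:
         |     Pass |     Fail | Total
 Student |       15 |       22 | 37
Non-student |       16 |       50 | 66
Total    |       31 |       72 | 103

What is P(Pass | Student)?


P(Pass | Student) = 15/(15+22) = 15/37

P(Pass|Student) = 15/37 ≈ 40.54%


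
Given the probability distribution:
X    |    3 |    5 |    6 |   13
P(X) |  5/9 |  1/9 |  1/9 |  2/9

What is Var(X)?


E[X] = 52/9
E[X²] = 148/3
Var(X) = E[X²] - (E[X])² = 148/3 - 2704/81 = 1292/81

Var(X) = 1292/81 ≈ 15.9506


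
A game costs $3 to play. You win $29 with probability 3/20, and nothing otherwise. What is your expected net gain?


E[gain] = (29-3)×3/20 + (-3)×17/20
= 39/10 - 51/20 = 27/20

Expected net gain = $27/20 ≈ $1.35


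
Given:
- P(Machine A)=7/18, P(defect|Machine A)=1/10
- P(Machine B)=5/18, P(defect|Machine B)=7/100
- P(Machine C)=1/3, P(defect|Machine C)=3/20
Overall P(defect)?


P(B) = Σ P(B|Aᵢ)×P(Aᵢ)
  1/10×7/18 = 7/180
  7/100×5/18 = 7/360
  3/20×1/3 = 1/20
Sum = 13/120

P(defect) = 13/120 ≈ 10.83%


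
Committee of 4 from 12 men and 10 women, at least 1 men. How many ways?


Count by #men:
  1M,3W: C(12,1)×C(10,3)=1440
  2M,2W: C(12,2)×C(10,2)=2970
  3M,1W: C(12,3)×C(10,1)=2200
  4M,0W: C(12,4)×C(10,0)=495
Total = 7105

7105


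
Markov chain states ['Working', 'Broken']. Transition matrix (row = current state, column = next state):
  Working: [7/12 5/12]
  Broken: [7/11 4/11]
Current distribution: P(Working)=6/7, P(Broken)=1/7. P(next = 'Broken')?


P(next=Broken) = Σᵢ P(now=i)×P(i→Broken)
= 6/7×5/12 + 1/7×4/11
= 5/14 + 4/77 = 9/22

P = 9/22 ≈ 0.4091


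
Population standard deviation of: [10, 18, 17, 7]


Mean = 52/4 = 13
  (10-13)²=9
  (18-13)²=25
  (17-13)²=16
  (7-13)²=36
Σ(x-μ)² = 86
σ² = 86/4 = 43/2

σ = √(43/2) ≈ 4.6368


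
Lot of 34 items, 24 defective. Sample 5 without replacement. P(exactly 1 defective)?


Hypergeometric: C(24,1)×C(10,4)/C(34,5)
= 24×210/278256 = 105/5797

P(X=1) = 105/5797 ≈ 1.81%


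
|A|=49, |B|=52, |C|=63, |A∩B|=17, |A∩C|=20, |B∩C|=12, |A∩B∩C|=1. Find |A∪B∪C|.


|A∪B∪C| = 49+52+63-17-20-12+1 = 116

|A∪B∪C| = 116


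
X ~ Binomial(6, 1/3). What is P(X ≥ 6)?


P(X ≥ 6) = Σ P(X=i) for i=6..6
P(X=6) = 1/729
Sum = 1/729

P(X ≥ 6) = 1/729 ≈ 0.14%


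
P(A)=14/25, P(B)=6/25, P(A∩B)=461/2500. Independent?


P(A)×P(B) = 84/625
P(A∩B) = 461/2500
Not equal → NOT independent

No, not independent


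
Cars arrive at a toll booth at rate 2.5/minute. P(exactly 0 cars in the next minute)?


Poisson(λ=2.5): P(X=0) = e^(-λ)×λ^k/k!
= e^(-2.5) × 2.5^0 / 0!
≈ 0.08208499862 × 1 / 1 ≈ 0.082085

P(X=0) ≈ 0.082085 ≈ 8.21%


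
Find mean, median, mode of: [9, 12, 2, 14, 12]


Sorted: [2, 9, 12, 12, 14]
Mean = 49/5
Median = 12
Freq: {9: 1, 12: 2, 2: 1, 14: 1}
Mode: [12]

Mean=49/5, Median=12, Mode=12


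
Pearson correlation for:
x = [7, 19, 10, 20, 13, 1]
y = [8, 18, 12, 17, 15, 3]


n=6, Σx=70, Σy=73, Σxy=1056, Σx²=1080, Σy²=1055
r = (6×1056 - 70×73)/√((6×1080 - 70²)(6×1055 - 73²))
= 1226/√(1580×1001) = 1226/√1581580 ≈ 1226/1257.6088 ≈ 0.9749

r ≈ 0.9749


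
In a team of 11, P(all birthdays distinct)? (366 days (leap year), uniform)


P(all different) = Π(366-i)/366 for i=0..10
= (366/366)×(365/366)×...×(356/366)
= 0.859219

P ≈ 0.8592 ≈ 85.92%


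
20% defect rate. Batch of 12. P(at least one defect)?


P(all good) = (4/5)^12 = 16777216/244140625
P(≥1 defect) = 227363409/244140625

P = 227363409/244140625 ≈ 93.13%


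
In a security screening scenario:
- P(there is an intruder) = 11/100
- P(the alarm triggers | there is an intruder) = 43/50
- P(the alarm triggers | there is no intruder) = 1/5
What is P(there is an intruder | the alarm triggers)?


Using Bayes' theorem:
P(A|B) = P(B|A)·P(A) / P(B)

P(the alarm triggers) = 43/50 × 11/100 + 1/5 × 89/100
= 473/5000 + 89/500 = 1363/5000

P(there is an intruder|the alarm triggers) = (473/5000) / (1363/5000) = 473/1363

P(there is an intruder|the alarm triggers) = 473/1363 ≈ 34.70%


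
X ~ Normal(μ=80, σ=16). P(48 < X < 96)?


z₁=(48-80)/16=-2.0, z₂=(96-80)/16=1.0
P = Φ(1.0) - Φ(-2.0) = 0.841345 - 0.022750 = 0.818595 ≈ 0.8186

P(48 < X < 96) ≈ 0.8186


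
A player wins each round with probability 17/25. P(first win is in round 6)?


Geometric: P(X=6) = (1-p)^(k-1)×p = (8/25)^5×17/25 = 557056/244140625

P(X=6) = 557056/244140625 ≈ 0.23%


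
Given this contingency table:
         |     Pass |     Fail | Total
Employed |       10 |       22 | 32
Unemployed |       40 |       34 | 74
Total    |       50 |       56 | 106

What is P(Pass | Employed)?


P(Pass | Employed) = 10/(10+22) = 10/32 = 5/16

P(Pass|Employed) = 5/16 ≈ 31.25%


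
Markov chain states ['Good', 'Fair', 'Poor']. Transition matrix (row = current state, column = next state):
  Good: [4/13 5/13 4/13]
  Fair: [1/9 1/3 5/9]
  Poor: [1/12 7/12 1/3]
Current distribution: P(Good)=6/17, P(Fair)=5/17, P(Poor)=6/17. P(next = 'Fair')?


P(next=Fair) = Σᵢ P(now=i)×P(i→Fair)
= 6/17×5/13 + 5/17×1/3 + 6/17×7/12
= 30/221 + 5/51 + 7/34 = 583/1326

P = 583/1326 ≈ 0.4397


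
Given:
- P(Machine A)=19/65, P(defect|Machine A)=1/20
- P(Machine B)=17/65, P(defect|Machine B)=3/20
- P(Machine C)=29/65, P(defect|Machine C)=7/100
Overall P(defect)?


P(B) = Σ P(B|Aᵢ)×P(Aᵢ)
  1/20×19/65 = 19/1300
  3/20×17/65 = 51/1300
  7/100×29/65 = 203/6500
Sum = 553/6500

P(defect) = 553/6500 ≈ 8.51%


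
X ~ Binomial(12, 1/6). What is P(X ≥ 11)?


P(X ≥ 11) = Σ P(X=i) for i=11..12
P(X=11) = 5/181398528
P(X=12) = 1/2176782336
Sum = 61/2176782336

P(X ≥ 11) = 61/2176782336 ≈ 0.00%


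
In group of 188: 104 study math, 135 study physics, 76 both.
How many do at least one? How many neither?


|A∪B| = 104+135-76 = 163
Neither = 188-163 = 25

At least one: 163; Neither: 25


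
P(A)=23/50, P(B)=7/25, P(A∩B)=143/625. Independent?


P(A)×P(B) = 161/1250
P(A∩B) = 143/625
Not equal → NOT independent

No, not independent


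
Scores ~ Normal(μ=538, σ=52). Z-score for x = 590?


z = (x - μ)/σ = (590 - 538)/52 = 1.0

z = 1.0


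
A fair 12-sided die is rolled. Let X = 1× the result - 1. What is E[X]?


E[die] = (1+12)/2 = 13/2
E[X] = 1×13/2 - 1 = 11/2

E[X] = 11/2


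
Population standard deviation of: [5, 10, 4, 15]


Mean = 34/4 = 17/2
  (5-17/2)²=49/4
  (10-17/2)²=9/4
  (4-17/2)²=81/4
  (15-17/2)²=169/4
Σ(x-μ)² = 77
σ² = 77/4

σ = √(77/4) ≈ 4.3875


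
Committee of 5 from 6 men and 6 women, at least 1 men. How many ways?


Count by #men:
  1M,4W: C(6,1)×C(6,4)=90
  2M,3W: C(6,2)×C(6,3)=300
  3M,2W: C(6,3)×C(6,2)=300
  4M,1W: C(6,4)×C(6,1)=90
  5M,0W: C(6,5)×C(6,0)=6
Total = 786

786


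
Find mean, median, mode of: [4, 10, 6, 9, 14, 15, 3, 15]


Sorted: [3, 4, 6, 9, 10, 14, 15, 15]
Mean = 76/8 = 19/2
Median = 19/2
Freq: {4: 1, 10: 1, 6: 1, 9: 1, 14: 1, 15: 2, 3: 1}
Mode: [15]

Mean=19/2, Median=19/2, Mode=15


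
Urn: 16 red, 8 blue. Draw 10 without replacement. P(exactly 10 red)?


Hypergeometric: C(16,10)×C(8,0)/C(24,10)
= 8008×1/1961256 = 91/22287

P(X=10) = 91/22287 ≈ 0.41%


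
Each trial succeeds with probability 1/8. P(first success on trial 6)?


Geometric: P(X=6) = (1-p)^(k-1)×p = (7/8)^5×1/8 = 16807/262144

P(X=6) = 16807/262144 ≈ 6.41%


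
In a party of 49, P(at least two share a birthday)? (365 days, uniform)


P(all different) = Π(365-i)/365 for i=0..48
= 0.034220
P(match) = 1 - 0.034220 = 0.965780

P ≈ 0.9658 ≈ 96.58%


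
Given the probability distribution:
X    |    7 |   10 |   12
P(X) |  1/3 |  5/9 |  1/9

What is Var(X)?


E[X] = 83/9
E[X²] = 791/9
Var(X) = E[X²] - (E[X])² = 791/9 - 6889/81 = 230/81

Var(X) = 230/81 ≈ 2.8395


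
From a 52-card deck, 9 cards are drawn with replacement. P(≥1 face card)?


P(not a face card) = 40/52 = 10/13
P(none in 9 draws) = (10/13)^9 = 1000000000/10604499373
P(≥1 face card) = 1 - 1000000000/10604499373 = 9604499373/10604499373

P = 9604499373/10604499373 ≈ 90.57%


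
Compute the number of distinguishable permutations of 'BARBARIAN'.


Letters: 9, freq: {'B': 2, 'A': 3, 'R': 2, 'I': 1, 'N': 1}
9!/(2!×3!×2!×1!×1!) = 362880/24 = 15120

15120


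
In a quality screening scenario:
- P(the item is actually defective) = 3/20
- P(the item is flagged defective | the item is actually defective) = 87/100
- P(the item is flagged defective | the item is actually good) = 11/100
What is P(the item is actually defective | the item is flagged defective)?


Using Bayes' theorem:
P(A|B) = P(B|A)·P(A) / P(B)

P(the item is flagged defective) = 87/100 × 3/20 + 11/100 × 17/20
= 261/2000 + 187/2000 = 28/125

P(the item is actually defective|the item is flagged defective) = (261/2000) / (28/125) = 261/448

P(the item is actually defective|the item is flagged defective) = 261/448 ≈ 58.26%


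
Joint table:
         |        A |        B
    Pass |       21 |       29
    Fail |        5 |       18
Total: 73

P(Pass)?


P(Pass) = (21+29)/73 = 50/73

P(Pass) = 50/73 ≈ 68.49%


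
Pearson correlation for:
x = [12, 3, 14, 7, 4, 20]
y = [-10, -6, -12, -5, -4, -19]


n=6, Σx=60, Σy=-56, Σxy=-737, Σx²=814, Σy²=682
r = (6×(-737) - 60×(-56))/√((6×814 - 60²)(6×682 - (-56)²))
= -1062/√(1284×956) = -1062/√1227504 ≈ -1062/1107.9278 ≈ -0.9585

r ≈ -0.9585


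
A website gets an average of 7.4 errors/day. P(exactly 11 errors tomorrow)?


Poisson(λ=7.4): P(X=11) = e^(-λ)×λ^k/k!
= e^(-7.4) × 7.4^11 / 11!
≈ 0.0006112527611 × 3643752894.04 / 39916800 ≈ 0.055797

P(X=11) ≈ 0.055797 ≈ 5.58%


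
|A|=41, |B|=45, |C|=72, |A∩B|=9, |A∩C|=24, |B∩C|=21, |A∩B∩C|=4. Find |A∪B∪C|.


|A∪B∪C| = 41+45+72-9-24-21+4 = 108

|A∪B∪C| = 108


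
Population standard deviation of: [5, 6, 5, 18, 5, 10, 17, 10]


Mean = 76/8 = 19/2
  (5-19/2)²=81/4
  (6-19/2)²=49/4
  (5-19/2)²=81/4
  (18-19/2)²=289/4
  (5-19/2)²=81/4
  (10-19/2)²=1/4
  (17-19/2)²=225/4
  (10-19/2)²=1/4
Σ(x-μ)² = 202
σ² = 202/8 = 101/4

σ = √(101/4) ≈ 5.0249


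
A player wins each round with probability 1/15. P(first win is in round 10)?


Geometric: P(X=10) = (1-p)^(k-1)×p = (14/15)^9×1/15 = 20661046784/576650390625

P(X=10) = 20661046784/576650390625 ≈ 3.58%


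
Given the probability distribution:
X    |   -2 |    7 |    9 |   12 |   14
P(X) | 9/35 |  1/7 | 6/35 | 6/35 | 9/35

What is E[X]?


E[X] = Σ x·P(X=x)
= (-2)×(9/35) + (7)×(1/7) + (9)×(6/35) + (12)×(6/35) + (14)×(9/35)
= 269/35

E[X] = 269/35


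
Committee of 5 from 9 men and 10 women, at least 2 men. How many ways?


Count by #men:
  2M,3W: C(9,2)×C(10,3)=4320
  3M,2W: C(9,3)×C(10,2)=3780
  4M,1W: C(9,4)×C(10,1)=1260
  5M,0W: C(9,5)×C(10,0)=126
Total = 9486

9486


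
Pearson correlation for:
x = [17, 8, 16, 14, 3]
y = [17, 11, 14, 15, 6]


n=5, Σx=58, Σy=63, Σxy=829, Σx²=814, Σy²=867
r = (5×829 - 58×63)/√((5×814 - 58²)(5×867 - 63²))
= 491/√(706×366) = 491/√258396 ≈ 491/508.3267 ≈ 0.9659

r ≈ 0.9659


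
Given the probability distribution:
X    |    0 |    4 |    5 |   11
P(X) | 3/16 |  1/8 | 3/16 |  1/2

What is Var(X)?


E[X] = 111/16
E[X²] = 1075/16
Var(X) = E[X²] - (E[X])² = 1075/16 - 12321/256 = 4879/256

Var(X) = 4879/256 ≈ 19.0586


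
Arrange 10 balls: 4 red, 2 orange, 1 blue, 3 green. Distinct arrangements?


10!/(4!×2!×1!×3!) = 12600

12600


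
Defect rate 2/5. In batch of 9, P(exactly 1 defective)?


Binomial: P(X=1) = C(9,1)×p^1×(1-p)^8
= 9 × 2/5 × 6561/390625 = 118098/1953125

P(X=1) = 118098/1953125 ≈ 6.05%


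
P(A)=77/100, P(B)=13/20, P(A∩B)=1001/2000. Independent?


P(A)×P(B) = 1001/2000
P(A∩B) = 1001/2000
Equal ✓ → Independent

Yes, independent


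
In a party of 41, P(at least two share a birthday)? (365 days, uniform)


P(all different) = Π(365-i)/365 for i=0..40
= 0.096848
P(match) = 1 - 0.096848 = 0.903152

P ≈ 0.9032 ≈ 90.32%


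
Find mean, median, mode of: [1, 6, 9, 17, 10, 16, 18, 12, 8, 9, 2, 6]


Sorted: [1, 2, 6, 6, 8, 9, 9, 10, 12, 16, 17, 18]
Mean = 114/12 = 19/2
Median = 9
Freq: {1: 1, 6: 2, 9: 2, 17: 1, 10: 1, 16: 1, 18: 1, 12: 1, 8: 1, 2: 1}
Mode: [6, 9]

Mean=19/2, Median=9, Mode=[6, 9]


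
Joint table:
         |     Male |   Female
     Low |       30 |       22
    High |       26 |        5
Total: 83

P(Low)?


P(Low) = (30+22)/83 = 52/83

P(Low) = 52/83 ≈ 62.65%


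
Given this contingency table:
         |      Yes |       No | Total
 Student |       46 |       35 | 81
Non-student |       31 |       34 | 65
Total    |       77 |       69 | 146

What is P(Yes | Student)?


P(Yes | Student) = 46/(46+35) = 46/81

P(Yes|Student) = 46/81 ≈ 56.79%


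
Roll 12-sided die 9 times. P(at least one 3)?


P(no 3)^9 = (11/12)^9 = 2357947691/5159780352
P(≥1) = 1 - 2357947691/5159780352 = 2801832661/5159780352

P = 2801832661/5159780352 ≈ 54.30%


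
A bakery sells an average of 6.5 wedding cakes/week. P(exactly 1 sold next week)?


Poisson(λ=6.5): P(X=1) = e^(-λ)×λ^k/k!
= e^(-6.5) × 6.5^1 / 1!
≈ 0.001503439193 × 6.5 / 1 ≈ 0.009772

P(X=1) ≈ 0.009772 ≈ 0.98%


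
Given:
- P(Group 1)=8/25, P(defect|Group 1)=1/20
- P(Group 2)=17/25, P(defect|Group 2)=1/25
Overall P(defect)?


P(B) = Σ P(B|Aᵢ)×P(Aᵢ)
  1/20×8/25 = 2/125
  1/25×17/25 = 17/625
Sum = 27/625

P(defect) = 27/625 ≈ 4.32%


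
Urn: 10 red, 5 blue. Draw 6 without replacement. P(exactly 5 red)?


Hypergeometric: C(10,5)×C(5,1)/C(15,6)
= 252×5/5005 = 36/143

P(X=5) = 36/143 ≈ 25.17%


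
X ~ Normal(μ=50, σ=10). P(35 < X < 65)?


z₁=(35-50)/10=-1.5, z₂=(65-50)/10=1.5
P = Φ(1.5) - Φ(-1.5) = 0.933193 - 0.066807 = 0.866386 ≈ 0.8664

P(35 < X < 65) ≈ 0.8664


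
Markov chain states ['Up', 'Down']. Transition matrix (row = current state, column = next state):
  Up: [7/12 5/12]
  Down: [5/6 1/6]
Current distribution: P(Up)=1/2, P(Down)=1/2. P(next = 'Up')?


P(next=Up) = Σᵢ P(now=i)×P(i→Up)
= 1/2×7/12 + 1/2×5/6
= 7/24 + 5/12 = 17/24

P = 17/24 ≈ 0.7083


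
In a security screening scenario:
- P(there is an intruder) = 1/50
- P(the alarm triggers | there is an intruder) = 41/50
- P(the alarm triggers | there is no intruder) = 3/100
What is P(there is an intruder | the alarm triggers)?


Using Bayes' theorem:
P(A|B) = P(B|A)·P(A) / P(B)

P(the alarm triggers) = 41/50 × 1/50 + 3/100 × 49/50
= 41/2500 + 147/5000 = 229/5000

P(there is an intruder|the alarm triggers) = (41/2500) / (229/5000) = 82/229

P(there is an intruder|the alarm triggers) = 82/229 ≈ 35.81%


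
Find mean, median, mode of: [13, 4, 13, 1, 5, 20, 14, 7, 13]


Sorted: [1, 4, 5, 7, 13, 13, 13, 14, 20]
Mean = 90/9 = 10
Median = 13
Freq: {13: 3, 4: 1, 1: 1, 5: 1, 20: 1, 14: 1, 7: 1}
Mode: [13]

Mean=10, Median=13, Mode=13


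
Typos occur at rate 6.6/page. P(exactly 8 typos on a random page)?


Poisson(λ=6.6): P(X=8) = e^(-λ)×λ^k/k!
= e^(-6.6) × 6.6^8 / 8!
≈ 0.001360368038 × 3600406.0627 / 40320 ≈ 0.121475

P(X=8) ≈ 0.121475 ≈ 12.15%


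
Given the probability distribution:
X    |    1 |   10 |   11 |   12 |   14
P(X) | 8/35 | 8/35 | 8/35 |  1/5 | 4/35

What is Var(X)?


E[X] = 316/35
E[X²] = 3568/35
Var(X) = E[X²] - (E[X])² = 3568/35 - 99856/1225 = 25024/1225

Var(X) = 25024/1225 ≈ 20.4278


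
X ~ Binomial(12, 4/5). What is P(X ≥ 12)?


P(X ≥ 12) = Σ P(X=i) for i=12..12
P(X=12) = 16777216/244140625
Sum = 16777216/244140625

P(X ≥ 12) = 16777216/244140625 ≈ 6.87%


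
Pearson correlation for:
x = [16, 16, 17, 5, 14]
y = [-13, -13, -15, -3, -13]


n=5, Σx=68, Σy=-57, Σxy=-868, Σx²=1022, Σy²=741
r = (5×(-868) - 68×(-57))/√((5×1022 - 68²)(5×741 - (-57)²))
= -464/√(486×456) = -464/√221616 ≈ -464/470.7611 ≈ -0.9856

r ≈ -0.9856


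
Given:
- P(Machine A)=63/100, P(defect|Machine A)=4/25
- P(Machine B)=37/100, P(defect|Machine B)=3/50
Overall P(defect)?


P(B) = Σ P(B|Aᵢ)×P(Aᵢ)
  4/25×63/100 = 63/625
  3/50×37/100 = 111/5000
Sum = 123/1000

P(defect) = 123/1000 ≈ 12.30%


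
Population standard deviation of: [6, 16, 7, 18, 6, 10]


Mean = 63/6 = 21/2
  (6-21/2)²=81/4
  (16-21/2)²=121/4
  (7-21/2)²=49/4
  (18-21/2)²=225/4
  (6-21/2)²=81/4
  (10-21/2)²=1/4
Σ(x-μ)² = 279/2
σ² = (279/2)/6 = 93/4

σ = √(93/4) ≈ 4.8218


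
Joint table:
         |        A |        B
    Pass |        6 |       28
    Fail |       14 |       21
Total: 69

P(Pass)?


P(Pass) = (6+28)/69 = 34/69

P(Pass) = 34/69 ≈ 49.28%


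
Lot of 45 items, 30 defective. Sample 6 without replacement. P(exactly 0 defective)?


Hypergeometric: C(30,0)×C(15,6)/C(45,6)
= 1×5005/8145060 = 13/21156

P(X=0) = 13/21156 ≈ 0.06%


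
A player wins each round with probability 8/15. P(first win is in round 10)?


Geometric: P(X=10) = (1-p)^(k-1)×p = (7/15)^9×8/15 = 322828856/576650390625

P(X=10) = 322828856/576650390625 ≈ 0.06%


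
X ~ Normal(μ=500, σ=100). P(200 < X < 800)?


z₁=(200-500)/100=-3.0, z₂=(800-500)/100=3.0
P = Φ(3.0) - Φ(-3.0) = 0.998650 - 0.001350 = 0.997300 ≈ 0.9973

P(200 < X < 800) ≈ 0.9973


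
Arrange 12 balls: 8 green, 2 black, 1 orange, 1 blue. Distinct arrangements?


12!/(8!×2!×1!×1!) = 5940

5940


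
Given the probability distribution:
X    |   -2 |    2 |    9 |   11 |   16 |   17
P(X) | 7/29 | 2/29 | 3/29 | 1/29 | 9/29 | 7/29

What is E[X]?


E[X] = Σ x·P(X=x)
= (-2)×(7/29) + (2)×(2/29) + (9)×(3/29) + (11)×(1/29) + (16)×(9/29) + (17)×(7/29)
= 291/29

E[X] = 291/29


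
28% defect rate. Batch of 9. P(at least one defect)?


P(all good) = (18/25)^9 = 198359290368/3814697265625
P(≥1 defect) = 3616337975257/3814697265625

P = 3616337975257/3814697265625 ≈ 94.80%


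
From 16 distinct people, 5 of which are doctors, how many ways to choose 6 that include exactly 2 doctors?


Choose 2 of the 5 doctors and 4 of the other 11 people:
C(5,2)×C(11,4) = 10×330 = 3300

3300


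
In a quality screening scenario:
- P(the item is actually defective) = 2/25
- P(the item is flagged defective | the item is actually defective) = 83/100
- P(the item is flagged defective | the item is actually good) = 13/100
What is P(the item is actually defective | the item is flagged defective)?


Using Bayes' theorem:
P(A|B) = P(B|A)·P(A) / P(B)

P(the item is flagged defective) = 83/100 × 2/25 + 13/100 × 23/25
= 83/1250 + 299/2500 = 93/500

P(the item is actually defective|the item is flagged defective) = (83/1250) / (93/500) = 166/465

P(the item is actually defective|the item is flagged defective) = 166/465 ≈ 35.70%


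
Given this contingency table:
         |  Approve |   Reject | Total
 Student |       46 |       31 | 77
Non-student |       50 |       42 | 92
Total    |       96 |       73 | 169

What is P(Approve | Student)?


P(Approve | Student) = 46/(46+31) = 46/77

P(Approve|Student) = 46/77 ≈ 59.74%


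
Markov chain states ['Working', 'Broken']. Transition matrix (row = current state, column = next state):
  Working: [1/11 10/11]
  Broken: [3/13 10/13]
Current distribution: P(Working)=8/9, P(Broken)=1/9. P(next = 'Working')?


P(next=Working) = Σᵢ P(now=i)×P(i→Working)
= 8/9×1/11 + 1/9×3/13
= 8/99 + 1/39 = 137/1287

P = 137/1287 ≈ 0.1064


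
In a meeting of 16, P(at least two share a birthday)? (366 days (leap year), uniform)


P(all different) = Π(366-i)/366 for i=0..15
= 0.717059
P(match) = 1 - 0.717059 = 0.282941

P ≈ 0.2829 ≈ 28.29%


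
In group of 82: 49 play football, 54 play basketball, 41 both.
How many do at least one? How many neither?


|A∪B| = 49+54-41 = 62
Neither = 82-62 = 20

At least one: 62; Neither: 20


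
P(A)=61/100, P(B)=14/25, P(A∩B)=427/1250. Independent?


P(A)×P(B) = 427/1250
P(A∩B) = 427/1250
Equal ✓ → Independent

Yes, independent


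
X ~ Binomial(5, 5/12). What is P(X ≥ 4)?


P(X ≥ 4) = Σ P(X=i) for i=4..5
P(X=4) = 21875/248832
P(X=5) = 3125/248832
Sum = 3125/31104

P(X ≥ 4) = 3125/31104 ≈ 10.05%


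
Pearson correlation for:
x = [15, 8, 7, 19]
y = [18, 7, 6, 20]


n=4, Σx=49, Σy=51, Σxy=748, Σx²=699, Σy²=809
r = (4×748 - 49×51)/√((4×699 - 49²)(4×809 - 51²))
= 493/√(395×635) = 493/√250825 ≈ 493/500.8243 ≈ 0.9844

r ≈ 0.9844


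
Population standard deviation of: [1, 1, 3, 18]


Mean = 23/4
  (1-23/4)²=361/16
  (1-23/4)²=361/16
  (3-23/4)²=121/16
  (18-23/4)²=2401/16
Σ(x-μ)² = 811/4
σ² = (811/4)/4 = 811/16

σ = √(811/16) ≈ 7.1195


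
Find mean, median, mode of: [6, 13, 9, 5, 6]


Sorted: [5, 6, 6, 9, 13]
Mean = 39/5
Median = 6
Freq: {6: 2, 13: 1, 9: 1, 5: 1}
Mode: [6]

Mean=39/5, Median=6, Mode=6


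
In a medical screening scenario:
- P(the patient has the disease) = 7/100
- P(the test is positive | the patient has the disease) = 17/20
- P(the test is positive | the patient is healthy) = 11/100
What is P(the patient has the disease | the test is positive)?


Using Bayes' theorem:
P(A|B) = P(B|A)·P(A) / P(B)

P(the test is positive) = 17/20 × 7/100 + 11/100 × 93/100
= 119/2000 + 1023/10000 = 809/5000

P(the patient has the disease|the test is positive) = (119/2000) / (809/5000) = 595/1618

P(the patient has the disease|the test is positive) = 595/1618 ≈ 36.77%


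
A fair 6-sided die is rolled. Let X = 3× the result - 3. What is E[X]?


E[die] = (1+6)/2 = 7/2
E[X] = 3×7/2 - 3 = 15/2

E[X] = 15/2


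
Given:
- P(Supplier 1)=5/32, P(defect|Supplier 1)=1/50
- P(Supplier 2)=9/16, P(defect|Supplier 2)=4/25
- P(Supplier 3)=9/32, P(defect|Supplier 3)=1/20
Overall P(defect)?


P(B) = Σ P(B|Aᵢ)×P(Aᵢ)
  1/50×5/32 = 1/320
  4/25×9/16 = 9/100
  1/20×9/32 = 9/640
Sum = 343/3200

P(defect) = 343/3200 ≈ 10.72%


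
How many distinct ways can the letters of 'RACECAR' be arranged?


Letters: 7, freq: {'R': 2, 'A': 2, 'C': 2, 'E': 1}
7!/(2!×2!×2!×1!) = 5040/8 = 630

630


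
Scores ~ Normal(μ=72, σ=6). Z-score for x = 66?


z = (x - μ)/σ = (66 - 72)/6 = -1.0

z = -1.0


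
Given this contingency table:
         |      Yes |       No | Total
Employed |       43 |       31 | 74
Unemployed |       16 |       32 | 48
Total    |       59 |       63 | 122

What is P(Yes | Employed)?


P(Yes | Employed) = 43/(43+31) = 43/74

P(Yes|Employed) = 43/74 ≈ 58.11%


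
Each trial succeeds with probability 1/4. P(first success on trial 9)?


Geometric: P(X=9) = (1-p)^(k-1)×p = (3/4)^8×1/4 = 6561/262144

P(X=9) = 6561/262144 ≈ 2.50%


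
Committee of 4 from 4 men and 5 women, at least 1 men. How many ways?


Count by #men:
  1M,3W: C(4,1)×C(5,3)=40
  2M,2W: C(4,2)×C(5,2)=60
  3M,1W: C(4,3)×C(5,1)=20
  4M,0W: C(4,4)×C(5,0)=1
Total = 121

121


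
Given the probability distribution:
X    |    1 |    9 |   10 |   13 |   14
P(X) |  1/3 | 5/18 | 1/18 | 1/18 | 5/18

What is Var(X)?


E[X] = 8
E[X²] = 830/9
Var(X) = E[X²] - (E[X])² = 830/9 - 64 = 254/9

Var(X) = 254/9 ≈ 28.2222


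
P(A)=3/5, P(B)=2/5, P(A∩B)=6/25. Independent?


P(A)×P(B) = 6/25
P(A∩B) = 6/25
Equal ✓ → Independent

Yes, independent


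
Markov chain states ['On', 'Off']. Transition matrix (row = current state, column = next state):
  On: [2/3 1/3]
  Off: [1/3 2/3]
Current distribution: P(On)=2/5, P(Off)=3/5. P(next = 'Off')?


P(next=Off) = Σᵢ P(now=i)×P(i→Off)
= 2/5×1/3 + 3/5×2/3
= 2/15 + 2/5 = 8/15

P = 8/15 ≈ 0.5333


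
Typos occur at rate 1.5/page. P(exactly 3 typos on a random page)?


Poisson(λ=1.5): P(X=3) = e^(-λ)×λ^k/k!
= e^(-1.5) × 1.5^3 / 3!
≈ 0.2231301601 × 3.375 / 6 ≈ 0.125511

P(X=3) ≈ 0.125511 ≈ 12.55%


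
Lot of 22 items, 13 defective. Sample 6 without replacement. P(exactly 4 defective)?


Hypergeometric: C(13,4)×C(9,2)/C(22,6)
= 715×36/74613 = 780/2261

P(X=4) = 780/2261 ≈ 34.50%


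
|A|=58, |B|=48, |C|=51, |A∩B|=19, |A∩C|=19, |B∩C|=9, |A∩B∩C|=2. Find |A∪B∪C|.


|A∪B∪C| = 58+48+51-19-19-9+2 = 112

|A∪B∪C| = 112


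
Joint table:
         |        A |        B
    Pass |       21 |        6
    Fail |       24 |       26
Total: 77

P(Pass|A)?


P(Pass|A) = 21/(21+24) = 21/45 = 7/15

P = 7/15 ≈ 46.67%


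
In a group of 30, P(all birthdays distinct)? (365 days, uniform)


P(all different) = Π(365-i)/365 for i=0..29
= (365/365)×(364/365)×...×(336/365)
= 0.293684

P ≈ 0.2937 ≈ 29.37%


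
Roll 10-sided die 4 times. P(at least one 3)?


P(no 3)^4 = (9/10)^4 = 6561/10000
P(≥1) = 1 - 6561/10000 = 3439/10000

P = 3439/10000 ≈ 34.39%


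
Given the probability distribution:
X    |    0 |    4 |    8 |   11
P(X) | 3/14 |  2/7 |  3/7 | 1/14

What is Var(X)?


E[X] = 75/14
E[X²] = 569/14
Var(X) = E[X²] - (E[X])² = 569/14 - 5625/196 = 2341/196

Var(X) = 2341/196 ≈ 11.9439


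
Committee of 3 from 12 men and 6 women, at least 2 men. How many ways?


Count by #men:
  2M,1W: C(12,2)×C(6,1)=396
  3M,0W: C(12,3)×C(6,0)=220
Total = 616

616


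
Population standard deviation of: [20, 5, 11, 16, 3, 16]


Mean = 71/6
  (20-71/6)²=2401/36
  (5-71/6)²=1681/36
  (11-71/6)²=25/36
  (16-71/6)²=625/36
  (3-71/6)²=2809/36
  (16-71/6)²=625/36
Σ(x-μ)² = 1361/6
σ² = (1361/6)/6 = 1361/36

σ = √(1361/36) ≈ 6.1486


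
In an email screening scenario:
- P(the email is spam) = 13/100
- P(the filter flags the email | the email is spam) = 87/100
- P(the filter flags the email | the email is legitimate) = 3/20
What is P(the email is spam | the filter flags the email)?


Using Bayes' theorem:
P(A|B) = P(B|A)·P(A) / P(B)

P(the filter flags the email) = 87/100 × 13/100 + 3/20 × 87/100
= 1131/10000 + 261/2000 = 609/2500

P(the email is spam|the filter flags the email) = (1131/10000) / (609/2500) = 13/28

P(the email is spam|the filter flags the email) = 13/28 ≈ 46.43%


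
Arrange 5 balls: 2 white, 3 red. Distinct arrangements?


5!/(2!×3!) = 10

10


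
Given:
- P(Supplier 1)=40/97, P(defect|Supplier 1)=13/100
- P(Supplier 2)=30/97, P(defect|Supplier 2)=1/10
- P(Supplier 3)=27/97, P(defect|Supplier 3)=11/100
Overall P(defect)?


P(B) = Σ P(B|Aᵢ)×P(Aᵢ)
  13/100×40/97 = 26/485
  1/10×30/97 = 3/97
  11/100×27/97 = 297/9700
Sum = 1117/9700

P(defect) = 1117/9700 ≈ 11.52%


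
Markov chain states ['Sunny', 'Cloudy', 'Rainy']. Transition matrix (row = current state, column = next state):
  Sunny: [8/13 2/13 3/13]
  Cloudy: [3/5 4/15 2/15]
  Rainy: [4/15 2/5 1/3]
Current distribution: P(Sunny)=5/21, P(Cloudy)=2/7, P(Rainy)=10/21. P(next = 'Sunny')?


P(next=Sunny) = Σᵢ P(now=i)×P(i→Sunny)
= 5/21×8/13 + 2/7×3/5 + 10/21×4/15
= 40/273 + 6/35 + 8/63 = 1822/4095

P = 1822/4095 ≈ 0.4449


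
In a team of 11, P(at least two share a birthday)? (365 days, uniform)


P(all different) = Π(365-i)/365 for i=0..10
= 0.858859
P(match) = 1 - 0.858859 = 0.141141

P ≈ 0.1411 ≈ 14.11%


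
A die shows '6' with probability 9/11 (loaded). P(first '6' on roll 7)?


Geometric: P(X=7) = (1-p)^(k-1)×p = (2/11)^6×9/11 = 576/19487171

P(X=7) = 576/19487171 ≈ 0.00%


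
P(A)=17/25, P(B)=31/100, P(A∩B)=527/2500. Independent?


P(A)×P(B) = 527/2500
P(A∩B) = 527/2500
Equal ✓ → Independent

Yes, independent


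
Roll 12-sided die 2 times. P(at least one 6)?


P(no 6)^2 = (11/12)^2 = 121/144
P(≥1) = 1 - 121/144 = 23/144

P = 23/144 ≈ 15.97%


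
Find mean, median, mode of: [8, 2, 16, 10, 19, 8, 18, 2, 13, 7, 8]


Sorted: [2, 2, 7, 8, 8, 8, 10, 13, 16, 18, 19]
Mean = 111/11
Median = 8
Freq: {8: 3, 2: 2, 16: 1, 10: 1, 19: 1, 18: 1, 13: 1, 7: 1}
Mode: [8]

Mean=111/11, Median=8, Mode=8


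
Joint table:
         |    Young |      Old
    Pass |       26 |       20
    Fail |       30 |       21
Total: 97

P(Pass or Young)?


P(Pass∨Young) = P(Pass) + P(Young) - P(Pass∧Young)
= (46 + 56 - 26)/97 = 76/97

P = 76/97 ≈ 78.35%


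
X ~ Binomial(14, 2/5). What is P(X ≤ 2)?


P(X ≤ 2) = Σ P(X=i) for i=0..2
P(X=0) = 4782969/6103515625
P(X=1) = 44641044/6103515625
P(X=2) = 193444524/6103515625
Sum = 242868537/6103515625

P(X ≤ 2) = 242868537/6103515625 ≈ 3.98%


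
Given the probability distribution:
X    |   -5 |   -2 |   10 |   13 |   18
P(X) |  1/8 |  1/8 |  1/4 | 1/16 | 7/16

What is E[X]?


E[X] = Σ x·P(X=x)
= (-5)×(1/8) + (-2)×(1/8) + (10)×(1/4) + (13)×(1/16) + (18)×(7/16)
= 165/16

E[X] = 165/16
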